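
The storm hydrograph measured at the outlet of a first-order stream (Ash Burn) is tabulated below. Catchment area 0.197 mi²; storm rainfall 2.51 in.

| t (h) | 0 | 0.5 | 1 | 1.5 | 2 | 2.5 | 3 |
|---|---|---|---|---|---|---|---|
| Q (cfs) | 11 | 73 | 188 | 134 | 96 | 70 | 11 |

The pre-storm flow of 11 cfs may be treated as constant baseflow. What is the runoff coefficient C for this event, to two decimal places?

ΣQ_DR = 506.0 cfs; V = ΣQ_DR·Δt = 9.108 × 10^5 ft³.
Runoff depth d = V / A = 1.990 in.
C = d / P = 1.990 / 2.51 = 0.79.

C ≈ 0.79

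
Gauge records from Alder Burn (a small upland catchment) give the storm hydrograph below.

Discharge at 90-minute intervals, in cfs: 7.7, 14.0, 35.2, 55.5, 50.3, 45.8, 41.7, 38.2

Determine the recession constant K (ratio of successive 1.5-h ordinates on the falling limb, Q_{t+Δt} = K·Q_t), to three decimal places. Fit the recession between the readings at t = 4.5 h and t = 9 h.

K ≈ 0.909

Using the recession-limb readings at t = 4.5 h and t = 9 h: Q falls from 55.5 to 41.7 cfs over 3 intervals.
K = (Q₂/Q₁)^(1/3) = (41.7/55.5)^(1/3) = 0.909.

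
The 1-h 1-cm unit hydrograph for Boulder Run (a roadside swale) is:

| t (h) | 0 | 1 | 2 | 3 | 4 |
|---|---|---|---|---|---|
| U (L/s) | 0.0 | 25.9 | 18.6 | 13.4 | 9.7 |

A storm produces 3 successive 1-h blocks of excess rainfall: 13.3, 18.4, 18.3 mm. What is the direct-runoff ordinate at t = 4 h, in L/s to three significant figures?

By discrete convolution, Q_j = Σ (P_i / 10 mm) · U_{j−i}.
At t = 4 h (j=4): Q = (13.3/10)·9.7 + (18.4/10)·13.4 + (18.3/10)·18.6 = 71.6 L/s.

Q ≈ 71.6 L/s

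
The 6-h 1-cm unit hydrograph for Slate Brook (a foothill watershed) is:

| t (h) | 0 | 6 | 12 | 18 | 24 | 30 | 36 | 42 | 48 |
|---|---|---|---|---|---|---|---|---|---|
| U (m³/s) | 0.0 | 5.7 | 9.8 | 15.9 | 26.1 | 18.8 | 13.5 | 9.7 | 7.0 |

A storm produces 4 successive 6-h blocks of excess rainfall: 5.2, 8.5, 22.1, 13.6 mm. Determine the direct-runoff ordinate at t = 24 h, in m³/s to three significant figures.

By discrete convolution, Q_j = Σ (P_i / 10 mm) · U_{j−i}.
At t = 24 h (j=4): Q = (5.2/10)·26.1 + (8.5/10)·15.9 + (22.1/10)·9.8 + (13.6/10)·5.7 = 56.5 m³/s.

Q ≈ 56.5 m³/s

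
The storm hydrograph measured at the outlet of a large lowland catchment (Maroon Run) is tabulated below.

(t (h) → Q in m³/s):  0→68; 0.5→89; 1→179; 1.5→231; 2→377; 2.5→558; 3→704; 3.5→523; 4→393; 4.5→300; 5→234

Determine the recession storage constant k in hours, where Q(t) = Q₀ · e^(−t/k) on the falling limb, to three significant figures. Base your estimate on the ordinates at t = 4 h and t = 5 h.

k ≈ 1.93 h

On the falling limb, Q drops from 393 to 234 m³/s between t = 4 h and t = 5 h (Δt = 1 h).
k = −Δt / ln(Q₂/Q₁) = −1 / ln(234/393) = 1.93 h.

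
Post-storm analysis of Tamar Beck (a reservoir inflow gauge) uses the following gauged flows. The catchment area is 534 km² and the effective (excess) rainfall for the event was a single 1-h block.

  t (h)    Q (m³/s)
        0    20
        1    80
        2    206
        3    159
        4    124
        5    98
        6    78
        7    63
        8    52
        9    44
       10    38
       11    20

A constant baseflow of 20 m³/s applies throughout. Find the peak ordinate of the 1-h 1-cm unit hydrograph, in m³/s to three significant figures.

Direct runoff: 0.0, 60.0, 186.0, 139.0, 104.0, 78.0, 58.0, 43.0, 32.0, 24.0, 18.0, 0.0 m³/s; ΣQ_DR = 742.0 m³/s, peak = 186.0 m³/s.
Runoff depth d = ΣQ_DR·Δt / A = 742.0 × 3600 / (534 km²) = 5.002 mm.
The 1-cm UH is the DRH scaled by (10 mm)/d, so U_p = 186.0 × 10/5.002 = 372 m³/s.

U_p ≈ 372 m³/s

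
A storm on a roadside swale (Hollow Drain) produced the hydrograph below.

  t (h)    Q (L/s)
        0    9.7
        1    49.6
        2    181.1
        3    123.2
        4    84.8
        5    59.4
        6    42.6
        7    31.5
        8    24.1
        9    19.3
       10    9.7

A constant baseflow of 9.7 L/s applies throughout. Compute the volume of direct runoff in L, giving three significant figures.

V ≈ 1.90 × 10^6 L

Direct-runoff ordinates (Q − Q_b): 0.0, 39.9, 171.4, 113.5, 75.1, 49.7, 32.9, 21.8, 14.4, 9.6, 0.0 L/s.
ΣQ_DR = 528.3 L/s.
With Δt = 1 h = 3600 s, V = ΣQ_DR · Δt = 528.3 × 3600 = 1.90 × 10^6 L.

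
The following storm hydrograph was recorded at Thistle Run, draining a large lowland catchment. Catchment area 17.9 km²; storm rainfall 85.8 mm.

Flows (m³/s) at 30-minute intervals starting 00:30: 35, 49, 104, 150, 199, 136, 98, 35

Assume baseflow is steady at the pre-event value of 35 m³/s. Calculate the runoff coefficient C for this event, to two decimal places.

ΣQ_DR = 526.0 m³/s; V = ΣQ_DR·Δt = 9.468 × 10^5 m³.
Runoff depth d = V / A = 52.89 mm.
C = d / P = 52.89 / 85.8 = 0.62.

C ≈ 0.62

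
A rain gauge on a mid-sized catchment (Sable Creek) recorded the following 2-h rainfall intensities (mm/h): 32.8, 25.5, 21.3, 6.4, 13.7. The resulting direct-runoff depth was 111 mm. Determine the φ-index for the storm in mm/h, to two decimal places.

φ ≈ 9.45 mm/h

Only the 4 blocks with intensity above φ contribute runoff: 32.8, 25.5, 21.3, 13.7 mm/h.
Σ(I−φ)·Δt = d  ⇒  (32.8+25.5+21.3+13.7 − 4φ)·2 = 111
φ = (93.30 − 111/2) / 4 = 9.45 mm/h.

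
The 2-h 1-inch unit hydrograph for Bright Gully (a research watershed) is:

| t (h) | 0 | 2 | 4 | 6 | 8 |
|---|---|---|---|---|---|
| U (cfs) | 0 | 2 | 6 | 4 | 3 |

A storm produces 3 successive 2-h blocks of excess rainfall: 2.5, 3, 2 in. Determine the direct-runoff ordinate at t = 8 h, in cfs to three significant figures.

By discrete convolution, Q_j = Σ (P_i / 1 in) · U_{j−i}.
At t = 8 h (j=4): Q = (2.5/1)·3 + (3/1)·4 + (2/1)·6 = 31.5 cfs.

Q ≈ 31.5 cfs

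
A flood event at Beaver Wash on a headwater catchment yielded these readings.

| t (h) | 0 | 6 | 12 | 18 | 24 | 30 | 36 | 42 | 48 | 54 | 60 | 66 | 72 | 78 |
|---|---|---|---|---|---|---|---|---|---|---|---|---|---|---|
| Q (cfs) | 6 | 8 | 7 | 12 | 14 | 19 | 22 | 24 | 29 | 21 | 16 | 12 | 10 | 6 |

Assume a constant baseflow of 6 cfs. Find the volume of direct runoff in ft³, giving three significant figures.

V ≈ 2.64 × 10^6 ft³

Direct-runoff ordinates (Q − Q_b): 0.0, 2.0, 1.0, 6.0, 8.0, 13.0, 16.0, 18.0, 23.0, 15.0, 10.0, 6.0, 4.0, 0.0 cfs.
ΣQ_DR = 122.0 cfs.
With Δt = 6 h = 21600 s, V = ΣQ_DR · Δt = 122.0 × 21600 = 2.64 × 10^6 ft³.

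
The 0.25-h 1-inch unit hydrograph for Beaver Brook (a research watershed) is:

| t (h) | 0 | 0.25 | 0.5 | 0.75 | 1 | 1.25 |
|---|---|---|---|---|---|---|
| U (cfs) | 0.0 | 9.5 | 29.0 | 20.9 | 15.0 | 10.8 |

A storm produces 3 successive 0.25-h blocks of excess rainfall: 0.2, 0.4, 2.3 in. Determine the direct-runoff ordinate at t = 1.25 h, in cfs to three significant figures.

Q ≈ 56.2 cfs

By discrete convolution, Q_j = Σ (P_i / 1 in) · U_{j−i}.
At t = 1.25 h (j=5): Q = (0.2/1)·10.8 + (0.4/1)·15.0 + (2.3/1)·20.9 = 56.2 cfs.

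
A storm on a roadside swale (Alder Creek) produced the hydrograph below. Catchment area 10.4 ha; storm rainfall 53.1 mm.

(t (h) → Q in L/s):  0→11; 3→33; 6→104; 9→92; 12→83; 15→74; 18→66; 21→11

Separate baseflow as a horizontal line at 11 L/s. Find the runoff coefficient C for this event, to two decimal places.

ΣQ_DR = 386.0 L/s; V = ΣQ_DR·Δt = 4.169 × 10^6 L.
Runoff depth d = V / A = 40.08 mm.
C = d / P = 40.08 / 53.1 = 0.75.

C ≈ 0.75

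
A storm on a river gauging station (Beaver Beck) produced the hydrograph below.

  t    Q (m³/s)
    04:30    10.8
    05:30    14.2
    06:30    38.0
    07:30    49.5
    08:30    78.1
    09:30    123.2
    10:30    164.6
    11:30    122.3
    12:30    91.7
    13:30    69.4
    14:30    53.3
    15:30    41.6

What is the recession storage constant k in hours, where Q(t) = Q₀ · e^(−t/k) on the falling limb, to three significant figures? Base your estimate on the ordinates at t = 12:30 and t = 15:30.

On the falling limb, Q drops from 91.7 to 41.6 m³/s between t = 12:30 and t = 15:30 (Δt = 3 h).
k = −Δt / ln(Q₂/Q₁) = −3 / ln(41.6/91.7) = 3.80 h.

k ≈ 3.80 h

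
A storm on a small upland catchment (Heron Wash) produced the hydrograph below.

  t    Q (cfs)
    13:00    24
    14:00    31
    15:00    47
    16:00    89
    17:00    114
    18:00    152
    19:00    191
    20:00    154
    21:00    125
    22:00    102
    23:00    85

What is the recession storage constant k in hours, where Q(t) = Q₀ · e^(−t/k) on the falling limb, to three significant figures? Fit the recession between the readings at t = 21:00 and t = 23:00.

On the falling limb, Q drops from 125 to 85 cfs between t = 21:00 and t = 23:00 (Δt = 2 h).
k = −Δt / ln(Q₂/Q₁) = −2 / ln(85/125) = 5.19 h.

k ≈ 5.19 h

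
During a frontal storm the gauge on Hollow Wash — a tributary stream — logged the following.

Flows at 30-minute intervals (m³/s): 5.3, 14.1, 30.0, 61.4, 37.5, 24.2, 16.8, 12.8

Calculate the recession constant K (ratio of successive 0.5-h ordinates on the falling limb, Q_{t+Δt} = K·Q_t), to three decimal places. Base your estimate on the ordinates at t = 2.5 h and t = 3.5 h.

Using the recession-limb readings at t = 2.5 h and t = 3.5 h: Q falls from 24.2 to 12.8 m³/s over 2 intervals.
K = (Q₂/Q₁)^(1/2) = (12.8/24.2)^(1/2) = 0.727.

K ≈ 0.727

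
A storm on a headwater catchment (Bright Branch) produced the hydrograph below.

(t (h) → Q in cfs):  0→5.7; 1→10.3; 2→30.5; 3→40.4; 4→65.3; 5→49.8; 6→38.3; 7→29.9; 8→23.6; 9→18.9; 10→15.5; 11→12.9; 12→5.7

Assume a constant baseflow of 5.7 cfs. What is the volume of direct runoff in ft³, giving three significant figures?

Direct-runoff ordinates (Q − Q_b): 0.0, 4.6, 24.8, 34.7, 59.6, 44.1, 32.6, 24.2, 17.9, 13.2, 9.8, 7.2, 0.0 cfs.
ΣQ_DR = 272.7 cfs.
With Δt = 1 h = 3600 s, V = ΣQ_DR · Δt = 272.7 × 3600 = 9.82 × 10^5 ft³.

V ≈ 9.82 × 10^5 ft³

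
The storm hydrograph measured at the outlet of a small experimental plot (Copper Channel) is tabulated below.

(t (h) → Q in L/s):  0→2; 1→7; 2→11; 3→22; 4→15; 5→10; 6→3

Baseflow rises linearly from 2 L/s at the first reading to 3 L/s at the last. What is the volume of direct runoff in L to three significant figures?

V ≈ 1.89 × 10^5 L

Direct-runoff ordinates (Q − Q_b): 0.00, 4.83, 8.67, 19.50, 12.33, 7.17, 0.00 L/s.
ΣQ_DR = 52.50 L/s.
With Δt = 1 h = 3600 s, V = ΣQ_DR · Δt = 52.50 × 3600 = 1.89 × 10^5 L.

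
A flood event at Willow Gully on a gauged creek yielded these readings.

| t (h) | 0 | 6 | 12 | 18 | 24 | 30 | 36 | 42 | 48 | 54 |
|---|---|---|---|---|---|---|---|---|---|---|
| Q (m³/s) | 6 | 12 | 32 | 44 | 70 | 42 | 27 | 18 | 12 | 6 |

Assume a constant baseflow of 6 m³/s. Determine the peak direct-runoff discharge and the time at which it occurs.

Q_p = 64.0 m³/s at t = 24 h

Subtracting baseflow gives direct-runoff ordinates: 0.0, 6.0, 26.0, 38.0, 64.0, 36.0, 21.0, 12.0, 6.0, 0.0 m³/s.
The maximum is 64.0 m³/s, occurring at the reading for t = 24 h.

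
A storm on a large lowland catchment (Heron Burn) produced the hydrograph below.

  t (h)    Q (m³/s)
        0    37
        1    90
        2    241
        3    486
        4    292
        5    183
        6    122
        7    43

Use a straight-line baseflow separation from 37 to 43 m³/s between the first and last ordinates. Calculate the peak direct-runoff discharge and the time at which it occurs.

Subtracting baseflow gives direct-runoff ordinates: 0.00, 52.14, 202.29, 446.43, 251.57, 141.71, 79.86, 0.00 m³/s.
The maximum is 446.43 m³/s, occurring at the reading for t = 3 h.

Q_p = 446.43 m³/s at t = 3 h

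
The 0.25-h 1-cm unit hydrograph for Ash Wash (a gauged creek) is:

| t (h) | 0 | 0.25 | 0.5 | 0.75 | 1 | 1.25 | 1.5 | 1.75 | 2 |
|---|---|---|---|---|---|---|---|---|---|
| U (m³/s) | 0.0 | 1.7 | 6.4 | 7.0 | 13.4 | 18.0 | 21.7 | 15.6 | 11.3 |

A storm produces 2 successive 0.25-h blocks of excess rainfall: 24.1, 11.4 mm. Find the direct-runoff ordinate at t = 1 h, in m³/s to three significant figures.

Q ≈ 40.3 m³/s

By discrete convolution, Q_j = Σ (P_i / 10 mm) · U_{j−i}.
At t = 1 h (j=4): Q = (24.1/10)·13.4 + (11.4/10)·7.0 = 40.3 m³/s.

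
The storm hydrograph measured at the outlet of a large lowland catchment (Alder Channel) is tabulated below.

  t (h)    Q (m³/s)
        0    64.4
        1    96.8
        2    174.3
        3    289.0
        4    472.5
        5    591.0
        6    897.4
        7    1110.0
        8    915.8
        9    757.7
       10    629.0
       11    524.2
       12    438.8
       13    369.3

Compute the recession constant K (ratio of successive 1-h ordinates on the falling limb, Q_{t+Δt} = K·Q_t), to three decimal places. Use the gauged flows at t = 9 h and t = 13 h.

K ≈ 0.836

Using the recession-limb readings at t = 9 h and t = 13 h: Q falls from 757.7 to 369.3 m³/s over 4 intervals.
K = (Q₂/Q₁)^(1/4) = (369.3/757.7)^(1/4) = 0.836.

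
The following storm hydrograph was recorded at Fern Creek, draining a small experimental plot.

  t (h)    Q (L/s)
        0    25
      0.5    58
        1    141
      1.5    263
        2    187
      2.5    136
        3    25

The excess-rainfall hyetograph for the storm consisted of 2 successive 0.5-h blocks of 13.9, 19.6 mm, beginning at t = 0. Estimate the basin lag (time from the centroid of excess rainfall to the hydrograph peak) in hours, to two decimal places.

t_L ≈ 0.96 h

Centroid of excess rainfall: t_c = Σ P_i·t̄_i / ΣP_i = 0.5425 h (block centres at 0.25, 0.75 h).
Hydrograph peak occurs at t = 1.5 h, so basin lag t_L = 1.5 − 0.5425 = 0.96 h.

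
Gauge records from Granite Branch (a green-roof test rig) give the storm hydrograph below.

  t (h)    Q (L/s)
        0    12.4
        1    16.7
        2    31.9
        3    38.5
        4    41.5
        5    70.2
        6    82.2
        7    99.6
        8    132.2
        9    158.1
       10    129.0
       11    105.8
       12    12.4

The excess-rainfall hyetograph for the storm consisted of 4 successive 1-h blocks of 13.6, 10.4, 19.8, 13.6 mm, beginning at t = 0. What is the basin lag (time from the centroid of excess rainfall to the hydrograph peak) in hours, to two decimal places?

t_L ≈ 6.92 h

Centroid of excess rainfall: t_c = Σ P_i·t̄_i / ΣP_i = 2.0819 h (block centres at 0.5, 1.5, 2.5, 3.5 h).
Hydrograph peak occurs at t = 9 h, so basin lag t_L = 9 − 2.0819 = 6.92 h.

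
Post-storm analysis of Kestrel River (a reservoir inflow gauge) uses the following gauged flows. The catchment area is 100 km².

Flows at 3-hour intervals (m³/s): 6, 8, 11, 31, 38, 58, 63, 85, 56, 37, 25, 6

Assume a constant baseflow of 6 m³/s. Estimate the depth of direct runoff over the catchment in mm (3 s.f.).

d ≈ 38.0 mm

Direct runoff: 0.0, 2.0, 5.0, 25.0, 32.0, 52.0, 57.0, 79.0, 50.0, 31.0, 19.0, 0.0 m³/s; ΣQ_DR = 352.0 m³/s.
V = ΣQ_DR · Δt = 352.0 × 10800 s = 3.802 × 10^6 m³.
Over A = 100 km², depth = V / A = 38.0 mm.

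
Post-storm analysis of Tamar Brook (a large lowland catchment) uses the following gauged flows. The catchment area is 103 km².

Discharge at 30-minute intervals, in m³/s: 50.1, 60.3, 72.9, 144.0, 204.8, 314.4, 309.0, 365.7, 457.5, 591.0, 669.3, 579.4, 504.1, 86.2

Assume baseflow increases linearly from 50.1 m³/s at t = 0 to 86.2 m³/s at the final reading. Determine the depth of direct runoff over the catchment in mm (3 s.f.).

d ≈ 60.4 mm

Direct runoff: 0.00, 7.42, 17.25, 85.57, 143.59, 250.42, 242.24, 296.16, 385.18, 515.91, 591.43, 498.75, 420.68, 0.00 m³/s; ΣQ_DR = 3455 m³/s.
V = ΣQ_DR · Δt = 3455 × 1800 s = 6.218 × 10^6 m³.
Over A = 103 km², depth = V / A = 60.4 mm.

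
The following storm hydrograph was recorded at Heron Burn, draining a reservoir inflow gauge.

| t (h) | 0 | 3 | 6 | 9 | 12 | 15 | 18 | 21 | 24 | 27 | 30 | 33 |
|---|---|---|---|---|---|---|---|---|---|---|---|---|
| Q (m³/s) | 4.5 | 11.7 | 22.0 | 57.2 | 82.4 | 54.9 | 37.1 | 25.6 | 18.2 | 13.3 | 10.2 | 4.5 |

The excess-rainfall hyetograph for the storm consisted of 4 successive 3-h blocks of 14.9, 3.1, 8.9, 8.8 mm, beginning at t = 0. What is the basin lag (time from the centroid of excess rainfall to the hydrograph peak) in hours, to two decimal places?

Centroid of excess rainfall: t_c = Σ P_i·t̄_i / ΣP_i = 5.4748 h (block centres at 1.5, 4.5, 7.5, 10.5 h).
Hydrograph peak occurs at t = 12 h, so basin lag t_L = 12 − 5.4748 = 6.53 h.

t_L ≈ 6.53 h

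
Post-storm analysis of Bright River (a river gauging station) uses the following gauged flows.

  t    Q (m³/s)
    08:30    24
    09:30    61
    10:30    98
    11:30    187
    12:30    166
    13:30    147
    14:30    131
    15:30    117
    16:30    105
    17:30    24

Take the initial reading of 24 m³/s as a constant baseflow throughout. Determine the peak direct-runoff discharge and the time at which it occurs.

Q_p = 163.0 m³/s at t = 11:30

Subtracting baseflow gives direct-runoff ordinates: 0.0, 37.0, 74.0, 163.0, 142.0, 123.0, 107.0, 93.0, 81.0, 0.0 m³/s.
The maximum is 163.0 m³/s, occurring at the reading for t = 11:30.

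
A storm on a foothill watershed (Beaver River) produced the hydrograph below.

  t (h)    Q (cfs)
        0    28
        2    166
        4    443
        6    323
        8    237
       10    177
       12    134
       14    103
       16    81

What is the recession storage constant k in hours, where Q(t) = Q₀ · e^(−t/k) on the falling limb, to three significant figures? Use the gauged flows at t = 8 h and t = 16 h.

k ≈ 7.45 h

On the falling limb, Q drops from 237 to 81 cfs between t = 8 h and t = 16 h (Δt = 8 h).
k = −Δt / ln(Q₂/Q₁) = −8 / ln(81/237) = 7.45 h.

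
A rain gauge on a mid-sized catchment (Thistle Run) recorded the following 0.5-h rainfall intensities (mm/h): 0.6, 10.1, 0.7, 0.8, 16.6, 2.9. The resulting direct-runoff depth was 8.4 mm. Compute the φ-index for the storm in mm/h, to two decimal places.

Only the 2 blocks with intensity above φ contribute runoff: 10.1, 16.6 mm/h.
Σ(I−φ)·Δt = d  ⇒  (10.1+16.6 − 2φ)·0.5 = 8.4
φ = (26.70 − 8.4/0.5) / 2 = 4.95 mm/h.

φ ≈ 4.95 mm/h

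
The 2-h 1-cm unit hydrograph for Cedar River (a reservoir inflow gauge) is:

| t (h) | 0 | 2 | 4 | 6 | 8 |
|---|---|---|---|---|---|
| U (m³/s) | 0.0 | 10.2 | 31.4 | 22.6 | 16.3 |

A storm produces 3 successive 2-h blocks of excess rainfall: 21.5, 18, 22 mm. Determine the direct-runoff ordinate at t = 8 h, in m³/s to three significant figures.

Q ≈ 145 m³/s

By discrete convolution, Q_j = Σ (P_i / 10 mm) · U_{j−i}.
At t = 8 h (j=4): Q = (21.5/10)·16.3 + (18/10)·22.6 + (22/10)·31.4 = 145 m³/s.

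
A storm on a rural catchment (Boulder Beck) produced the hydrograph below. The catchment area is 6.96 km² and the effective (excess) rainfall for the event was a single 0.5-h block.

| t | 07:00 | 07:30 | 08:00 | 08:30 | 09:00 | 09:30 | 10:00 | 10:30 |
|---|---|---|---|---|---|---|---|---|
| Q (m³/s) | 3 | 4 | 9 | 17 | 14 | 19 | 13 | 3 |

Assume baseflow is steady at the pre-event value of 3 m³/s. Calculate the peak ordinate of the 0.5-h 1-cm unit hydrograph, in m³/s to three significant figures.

U_p ≈ 10.7 m³/s

Direct runoff: 0.0, 1.0, 6.0, 14.0, 11.0, 16.0, 10.0, 0.0 m³/s; ΣQ_DR = 58.00 m³/s, peak = 16.0 m³/s.
Runoff depth d = ΣQ_DR·Δt / A = 58.00 × 1800 / (6.96 km²) = 15.00 mm.
The 1-cm UH is the DRH scaled by (10 mm)/d, so U_p = 16.0 × 10/15.00 = 10.7 m³/s.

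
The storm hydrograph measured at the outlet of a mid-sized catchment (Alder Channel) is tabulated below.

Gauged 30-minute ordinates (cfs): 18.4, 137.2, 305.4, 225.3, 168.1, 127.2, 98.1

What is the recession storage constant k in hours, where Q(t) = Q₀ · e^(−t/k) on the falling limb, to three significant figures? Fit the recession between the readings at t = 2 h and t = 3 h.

On the falling limb, Q drops from 168.1 to 98.1 cfs between t = 2 h and t = 3 h (Δt = 1 h).
k = −Δt / ln(Q₂/Q₁) = −1 / ln(98.1/168.1) = 1.86 h.

k ≈ 1.86 h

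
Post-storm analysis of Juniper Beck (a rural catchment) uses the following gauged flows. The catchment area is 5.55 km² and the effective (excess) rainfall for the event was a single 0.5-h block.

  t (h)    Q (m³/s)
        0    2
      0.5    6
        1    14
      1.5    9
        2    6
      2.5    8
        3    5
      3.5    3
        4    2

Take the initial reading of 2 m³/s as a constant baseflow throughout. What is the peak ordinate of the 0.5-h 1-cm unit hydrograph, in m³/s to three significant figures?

Direct runoff: 0.0, 4.0, 12.0, 7.0, 4.0, 6.0, 3.0, 1.0, 0.0 m³/s; ΣQ_DR = 37.00 m³/s, peak = 12.0 m³/s.
Runoff depth d = ΣQ_DR·Δt / A = 37.00 × 1800 / (5.55 km²) = 12.00 mm.
The 1-cm UH is the DRH scaled by (10 mm)/d, so U_p = 12.0 × 10/12.00 = 10.0 m³/s.

U_p ≈ 10.0 m³/s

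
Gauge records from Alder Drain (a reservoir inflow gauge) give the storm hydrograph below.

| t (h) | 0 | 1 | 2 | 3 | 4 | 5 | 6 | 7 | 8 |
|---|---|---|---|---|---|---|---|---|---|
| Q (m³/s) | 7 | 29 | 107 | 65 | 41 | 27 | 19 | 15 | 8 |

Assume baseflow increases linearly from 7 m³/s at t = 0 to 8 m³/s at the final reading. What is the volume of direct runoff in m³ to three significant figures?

Direct-runoff ordinates (Q − Q_b): 0.00, 21.88, 99.75, 57.62, 33.50, 19.38, 11.25, 7.12, 0.00 m³/s.
ΣQ_DR = 250.5 m³/s.
With Δt = 1 h = 3600 s, V = ΣQ_DR · Δt = 250.5 × 3600 = 9.02 × 10^5 m³.

V ≈ 9.02 × 10^5 m³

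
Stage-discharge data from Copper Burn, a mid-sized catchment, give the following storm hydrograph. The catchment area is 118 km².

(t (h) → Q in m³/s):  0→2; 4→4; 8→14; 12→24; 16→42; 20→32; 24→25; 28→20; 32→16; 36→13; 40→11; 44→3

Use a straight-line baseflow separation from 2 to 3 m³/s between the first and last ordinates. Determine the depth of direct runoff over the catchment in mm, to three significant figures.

d ≈ 21.5 mm

Direct runoff: 0.00, 1.91, 11.82, 21.73, 39.64, 29.55, 22.45, 17.36, 13.27, 10.18, 8.09, 0.00 m³/s; ΣQ_DR = 176.0 m³/s.
V = ΣQ_DR · Δt = 176.0 × 14400 s = 2.534 × 10^6 m³.
Over A = 118 km², depth = V / A = 21.5 mm.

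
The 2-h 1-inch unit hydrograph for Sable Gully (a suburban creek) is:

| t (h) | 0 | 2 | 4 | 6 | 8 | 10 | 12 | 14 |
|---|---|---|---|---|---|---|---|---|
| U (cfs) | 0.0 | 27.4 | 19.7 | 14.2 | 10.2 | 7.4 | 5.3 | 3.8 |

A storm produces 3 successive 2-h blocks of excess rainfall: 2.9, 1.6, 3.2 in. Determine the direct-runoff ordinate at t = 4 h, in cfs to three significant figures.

Q ≈ 101 cfs

By discrete convolution, Q_j = Σ (P_i / 1 in) · U_{j−i}.
At t = 4 h (j=2): Q = (2.9/1)·19.7 + (1.6/1)·27.4 + (3.2/1)·0.0 = 101 cfs.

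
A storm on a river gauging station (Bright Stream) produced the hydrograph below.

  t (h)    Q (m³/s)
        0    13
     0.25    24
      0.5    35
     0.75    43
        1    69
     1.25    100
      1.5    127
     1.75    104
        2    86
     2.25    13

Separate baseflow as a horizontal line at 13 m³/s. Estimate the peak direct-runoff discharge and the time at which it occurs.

Subtracting baseflow gives direct-runoff ordinates: 0.0, 11.0, 22.0, 30.0, 56.0, 87.0, 114.0, 91.0, 73.0, 0.0 m³/s.
The maximum is 114.0 m³/s, occurring at the reading for t = 1.5 h.

Q_p = 114.0 m³/s at t = 1.5 h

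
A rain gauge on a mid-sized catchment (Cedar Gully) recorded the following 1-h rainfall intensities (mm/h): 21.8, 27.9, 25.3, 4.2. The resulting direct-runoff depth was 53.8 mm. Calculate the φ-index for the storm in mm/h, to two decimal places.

φ ≈ 7.07 mm/h

Only the 3 blocks with intensity above φ contribute runoff: 21.8, 27.9, 25.3 mm/h.
Σ(I−φ)·Δt = d  ⇒  (21.8+27.9+25.3 − 3φ)·1 = 53.8
φ = (75.00 − 53.8/1) / 3 = 7.07 mm/h.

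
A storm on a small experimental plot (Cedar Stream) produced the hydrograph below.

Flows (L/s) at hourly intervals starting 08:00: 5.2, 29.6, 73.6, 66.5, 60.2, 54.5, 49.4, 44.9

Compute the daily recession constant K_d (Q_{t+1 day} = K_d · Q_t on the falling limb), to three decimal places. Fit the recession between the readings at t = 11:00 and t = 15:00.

K_d ≈ 0.095

Between t = 11:00 and t = 15:00 the flow falls from 66.5 to 44.9 L/s over 4×1 h = 4 h.
Per-interval ratio K = (44.9/66.5)^(1/4) = 0.9065; K_d = K^(24/1) = 0.095.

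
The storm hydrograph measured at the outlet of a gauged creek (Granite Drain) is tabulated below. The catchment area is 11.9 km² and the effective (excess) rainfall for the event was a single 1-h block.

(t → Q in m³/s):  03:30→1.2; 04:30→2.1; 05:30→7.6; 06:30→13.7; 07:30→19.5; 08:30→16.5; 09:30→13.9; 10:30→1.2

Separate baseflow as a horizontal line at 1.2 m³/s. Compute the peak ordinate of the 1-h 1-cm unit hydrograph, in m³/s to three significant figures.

Direct runoff: 0.0, 0.9, 6.4, 12.5, 18.3, 15.3, 12.7, 0.0 m³/s; ΣQ_DR = 66.10 m³/s, peak = 18.3 m³/s.
Runoff depth d = ΣQ_DR·Δt / A = 66.10 × 3600 / (11.9 km²) = 20.00 mm.
The 1-cm UH is the DRH scaled by (10 mm)/d, so U_p = 18.3 × 10/20.00 = 9.15 m³/s.

U_p ≈ 9.15 m³/s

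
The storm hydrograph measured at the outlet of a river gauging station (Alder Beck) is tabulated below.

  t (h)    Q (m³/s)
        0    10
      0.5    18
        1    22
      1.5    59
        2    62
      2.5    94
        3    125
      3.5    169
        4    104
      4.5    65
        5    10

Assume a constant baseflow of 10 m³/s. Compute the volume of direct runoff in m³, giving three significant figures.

Direct-runoff ordinates (Q − Q_b): 0.0, 8.0, 12.0, 49.0, 52.0, 84.0, 115.0, 159.0, 94.0, 55.0, 0.0 m³/s.
ΣQ_DR = 628.0 m³/s.
With Δt = 0.5 h = 1800 s, V = ΣQ_DR · Δt = 628.0 × 1800 = 1.13 × 10^6 m³.

V ≈ 1.13 × 10^6 m³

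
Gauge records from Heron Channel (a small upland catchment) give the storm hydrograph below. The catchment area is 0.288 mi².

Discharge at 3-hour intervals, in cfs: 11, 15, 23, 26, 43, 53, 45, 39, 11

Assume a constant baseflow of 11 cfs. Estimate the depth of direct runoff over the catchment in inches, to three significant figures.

d ≈ 2.70 in

Direct runoff: 0.0, 4.0, 12.0, 15.0, 32.0, 42.0, 34.0, 28.0, 0.0 cfs; ΣQ_DR = 167.0 cfs.
V = ΣQ_DR · Δt = 167.0 × 10800 s = 1.804 × 10^6 ft³.
Over A = 0.288 mi², depth = V / A = 2.70 in.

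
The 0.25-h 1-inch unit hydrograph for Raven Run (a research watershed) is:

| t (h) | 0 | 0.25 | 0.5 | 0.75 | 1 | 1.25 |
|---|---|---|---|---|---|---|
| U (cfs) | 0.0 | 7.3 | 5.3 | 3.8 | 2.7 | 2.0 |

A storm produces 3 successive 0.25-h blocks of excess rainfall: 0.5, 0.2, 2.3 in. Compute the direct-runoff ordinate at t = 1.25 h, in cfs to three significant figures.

Q ≈ 10.3 cfs

By discrete convolution, Q_j = Σ (P_i / 1 in) · U_{j−i}.
At t = 1.25 h (j=5): Q = (0.5/1)·2.0 + (0.2/1)·2.7 + (2.3/1)·3.8 = 10.3 cfs.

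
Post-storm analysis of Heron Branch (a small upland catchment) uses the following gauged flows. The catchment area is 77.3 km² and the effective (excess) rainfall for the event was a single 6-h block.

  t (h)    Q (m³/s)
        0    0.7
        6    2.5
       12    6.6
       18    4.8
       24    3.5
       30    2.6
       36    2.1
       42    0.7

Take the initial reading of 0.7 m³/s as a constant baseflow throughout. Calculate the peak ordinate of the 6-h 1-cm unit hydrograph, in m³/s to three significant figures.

U_p ≈ 11.8 m³/s

Direct runoff: 0.0, 1.8, 5.9, 4.1, 2.8, 1.9, 1.4, 0.0 m³/s; ΣQ_DR = 17.90 m³/s, peak = 5.9 m³/s.
Runoff depth d = ΣQ_DR·Δt / A = 17.90 × 21600 / (77.3 km²) = 5.002 mm.
The 1-cm UH is the DRH scaled by (10 mm)/d, so U_p = 5.9 × 10/5.002 = 11.8 m³/s.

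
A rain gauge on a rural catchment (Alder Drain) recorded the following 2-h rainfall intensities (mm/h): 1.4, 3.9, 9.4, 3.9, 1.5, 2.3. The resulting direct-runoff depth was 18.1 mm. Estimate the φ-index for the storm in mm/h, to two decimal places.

φ ≈ 2.72 mm/h

Only the 3 blocks with intensity above φ contribute runoff: 3.9, 9.4, 3.9 mm/h.
Σ(I−φ)·Δt = d  ⇒  (3.9+9.4+3.9 − 3φ)·2 = 18.1
φ = (17.20 − 18.1/2) / 3 = 2.72 mm/h.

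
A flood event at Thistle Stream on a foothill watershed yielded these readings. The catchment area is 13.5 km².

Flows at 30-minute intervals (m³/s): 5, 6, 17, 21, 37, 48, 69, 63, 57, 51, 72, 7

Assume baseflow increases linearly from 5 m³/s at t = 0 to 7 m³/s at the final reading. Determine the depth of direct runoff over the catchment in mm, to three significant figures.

d ≈ 50.8 mm

Direct runoff: 0.00, 0.82, 11.64, 15.45, 31.27, 42.09, 62.91, 56.73, 50.55, 44.36, 65.18, 0.00 m³/s; ΣQ_DR = 381.0 m³/s.
V = ΣQ_DR · Δt = 381.0 × 1800 s = 6.858 × 10^5 m³.
Over A = 13.5 km², depth = V / A = 50.8 mm.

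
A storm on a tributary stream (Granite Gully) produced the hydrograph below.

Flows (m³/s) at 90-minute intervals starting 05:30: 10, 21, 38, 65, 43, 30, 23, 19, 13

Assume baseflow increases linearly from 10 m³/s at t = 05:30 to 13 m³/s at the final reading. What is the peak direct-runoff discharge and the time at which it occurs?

Subtracting baseflow gives direct-runoff ordinates: 0.00, 10.62, 27.25, 53.88, 31.50, 18.12, 10.75, 6.38, 0.00 m³/s.
The maximum is 53.88 m³/s, occurring at the reading for t = 10:00.

Q_p = 53.88 m³/s at t = 10:00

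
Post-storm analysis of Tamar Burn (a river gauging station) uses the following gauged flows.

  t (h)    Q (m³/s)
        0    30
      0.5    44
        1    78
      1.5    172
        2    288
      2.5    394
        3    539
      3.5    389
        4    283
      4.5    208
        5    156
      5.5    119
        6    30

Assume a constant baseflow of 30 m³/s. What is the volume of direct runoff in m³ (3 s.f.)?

Direct-runoff ordinates (Q − Q_b): 0.0, 14.0, 48.0, 142.0, 258.0, 364.0, 509.0, 359.0, 253.0, 178.0, 126.0, 89.0, 0.0 m³/s.
ΣQ_DR = 2340 m³/s.
With Δt = 0.5 h = 1800 s, V = ΣQ_DR · Δt = 2340 × 1800 = 4.21 × 10^6 m³.

V ≈ 4.21 × 10^6 m³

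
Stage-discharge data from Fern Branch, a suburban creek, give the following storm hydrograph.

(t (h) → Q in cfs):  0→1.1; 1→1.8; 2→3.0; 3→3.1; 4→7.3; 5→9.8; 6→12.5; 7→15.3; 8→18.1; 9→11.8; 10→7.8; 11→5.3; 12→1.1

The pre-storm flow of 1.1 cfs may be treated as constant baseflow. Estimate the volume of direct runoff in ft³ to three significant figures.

Direct-runoff ordinates (Q − Q_b): 0.0, 0.7, 1.9, 2.0, 6.2, 8.7, 11.4, 14.2, 17.0, 10.7, 6.7, 4.2, 0.0 cfs.
ΣQ_DR = 83.70 cfs.
With Δt = 1 h = 3600 s, V = ΣQ_DR · Δt = 83.70 × 3600 = 3.01 × 10^5 ft³.

V ≈ 3.01 × 10^5 ft³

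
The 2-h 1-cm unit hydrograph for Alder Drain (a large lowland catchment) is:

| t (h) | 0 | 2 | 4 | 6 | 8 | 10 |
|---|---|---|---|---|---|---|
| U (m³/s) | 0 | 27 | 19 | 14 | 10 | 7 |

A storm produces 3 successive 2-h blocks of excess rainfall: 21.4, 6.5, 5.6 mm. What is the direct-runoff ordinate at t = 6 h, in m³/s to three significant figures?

By discrete convolution, Q_j = Σ (P_i / 10 mm) · U_{j−i}.
At t = 6 h (j=3): Q = (21.4/10)·14 + (6.5/10)·19 + (5.6/10)·27 = 57.4 m³/s.

Q ≈ 57.4 m³/s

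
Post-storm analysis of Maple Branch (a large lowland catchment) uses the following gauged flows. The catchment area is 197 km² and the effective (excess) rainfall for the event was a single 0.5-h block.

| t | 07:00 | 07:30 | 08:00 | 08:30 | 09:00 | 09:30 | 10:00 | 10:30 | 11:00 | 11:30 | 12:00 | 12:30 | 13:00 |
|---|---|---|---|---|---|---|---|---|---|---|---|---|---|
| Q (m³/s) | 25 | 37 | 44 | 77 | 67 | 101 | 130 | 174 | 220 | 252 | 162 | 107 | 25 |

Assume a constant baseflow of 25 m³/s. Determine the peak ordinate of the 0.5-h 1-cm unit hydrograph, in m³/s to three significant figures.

U_p ≈ 227 m³/s

Direct runoff: 0.0, 12.0, 19.0, 52.0, 42.0, 76.0, 105.0, 149.0, 195.0, 227.0, 137.0, 82.0, 0.0 m³/s; ΣQ_DR = 1096 m³/s, peak = 227.0 m³/s.
Runoff depth d = ΣQ_DR·Δt / A = 1096 × 1800 / (197 km²) = 10.01 mm.
The 1-cm UH is the DRH scaled by (10 mm)/d, so U_p = 227.0 × 10/10.01 = 227 m³/s.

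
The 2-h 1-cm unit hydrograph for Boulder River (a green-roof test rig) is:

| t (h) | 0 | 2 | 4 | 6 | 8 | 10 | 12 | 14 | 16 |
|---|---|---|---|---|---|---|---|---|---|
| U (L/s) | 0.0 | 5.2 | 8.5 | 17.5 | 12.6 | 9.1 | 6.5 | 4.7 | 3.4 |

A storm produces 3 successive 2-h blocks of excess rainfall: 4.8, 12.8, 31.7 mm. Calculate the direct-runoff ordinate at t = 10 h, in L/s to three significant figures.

Q ≈ 76.0 L/s

By discrete convolution, Q_j = Σ (P_i / 10 mm) · U_{j−i}.
At t = 10 h (j=5): Q = (4.8/10)·9.1 + (12.8/10)·12.6 + (31.7/10)·17.5 = 76.0 L/s.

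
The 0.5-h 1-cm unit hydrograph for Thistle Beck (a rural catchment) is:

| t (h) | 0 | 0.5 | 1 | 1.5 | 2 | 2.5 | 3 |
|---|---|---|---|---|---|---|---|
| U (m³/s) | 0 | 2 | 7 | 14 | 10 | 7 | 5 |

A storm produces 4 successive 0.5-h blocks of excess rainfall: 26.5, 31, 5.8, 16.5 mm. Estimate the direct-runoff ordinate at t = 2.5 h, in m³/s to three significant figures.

Q ≈ 69.2 m³/s

By discrete convolution, Q_j = Σ (P_i / 10 mm) · U_{j−i}.
At t = 2.5 h (j=5): Q = (26.5/10)·7 + (31/10)·10 + (5.8/10)·14 + (16.5/10)·7 = 69.2 m³/s.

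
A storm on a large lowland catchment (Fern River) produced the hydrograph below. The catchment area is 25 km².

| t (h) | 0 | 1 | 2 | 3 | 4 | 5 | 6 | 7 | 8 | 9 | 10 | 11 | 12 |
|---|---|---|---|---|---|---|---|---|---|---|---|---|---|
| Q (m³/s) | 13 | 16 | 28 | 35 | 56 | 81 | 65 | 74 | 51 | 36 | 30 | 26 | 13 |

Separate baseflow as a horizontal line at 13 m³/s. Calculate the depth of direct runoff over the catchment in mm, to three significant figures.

d ≈ 51.1 mm

Direct runoff: 0.0, 3.0, 15.0, 22.0, 43.0, 68.0, 52.0, 61.0, 38.0, 23.0, 17.0, 13.0, 0.0 m³/s; ΣQ_DR = 355.0 m³/s.
V = ΣQ_DR · Δt = 355.0 × 3600 s = 1.278 × 10^6 m³.
Over A = 25 km², depth = V / A = 51.1 mm.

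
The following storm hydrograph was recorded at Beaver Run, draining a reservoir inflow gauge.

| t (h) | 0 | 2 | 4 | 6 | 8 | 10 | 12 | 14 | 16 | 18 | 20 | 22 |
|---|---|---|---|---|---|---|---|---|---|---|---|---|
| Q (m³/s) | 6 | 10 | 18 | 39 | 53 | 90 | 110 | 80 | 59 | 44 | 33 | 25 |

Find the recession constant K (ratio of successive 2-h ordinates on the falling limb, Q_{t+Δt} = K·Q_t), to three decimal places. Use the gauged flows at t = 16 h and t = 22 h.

K ≈ 0.751

Using the recession-limb readings at t = 16 h and t = 22 h: Q falls from 59 to 25 m³/s over 3 intervals.
K = (Q₂/Q₁)^(1/3) = (25/59)^(1/3) = 0.751.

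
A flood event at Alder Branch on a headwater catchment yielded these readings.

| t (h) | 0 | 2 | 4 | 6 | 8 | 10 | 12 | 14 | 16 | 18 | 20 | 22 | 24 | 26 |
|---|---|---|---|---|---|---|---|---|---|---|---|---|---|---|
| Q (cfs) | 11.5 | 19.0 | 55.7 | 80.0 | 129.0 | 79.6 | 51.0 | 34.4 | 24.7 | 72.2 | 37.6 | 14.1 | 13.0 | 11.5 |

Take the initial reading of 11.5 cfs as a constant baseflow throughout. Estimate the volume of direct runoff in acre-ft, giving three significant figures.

Direct-runoff ordinates (Q − Q_b): 0.0, 7.5, 44.2, 68.5, 117.5, 68.1, 39.5, 22.9, 13.2, 60.7, 26.1, 2.6, 1.5, 0.0 cfs.
ΣQ_DR = 472.3 cfs.
With Δt = 2 h = 7200 s, V = ΣQ_DR · Δt = 472.3 × 7200 = 3.40 × 10^6 ft³ = 78.1 acre-ft.

V ≈ 78.1 acre-ft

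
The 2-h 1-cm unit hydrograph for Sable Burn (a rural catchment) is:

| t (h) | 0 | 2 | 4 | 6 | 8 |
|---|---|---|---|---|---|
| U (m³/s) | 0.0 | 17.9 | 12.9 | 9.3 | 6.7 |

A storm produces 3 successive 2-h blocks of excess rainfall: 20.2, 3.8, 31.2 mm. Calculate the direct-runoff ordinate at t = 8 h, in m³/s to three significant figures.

Q ≈ 57.3 m³/s

By discrete convolution, Q_j = Σ (P_i / 10 mm) · U_{j−i}.
At t = 8 h (j=4): Q = (20.2/10)·6.7 + (3.8/10)·9.3 + (31.2/10)·12.9 = 57.3 m³/s.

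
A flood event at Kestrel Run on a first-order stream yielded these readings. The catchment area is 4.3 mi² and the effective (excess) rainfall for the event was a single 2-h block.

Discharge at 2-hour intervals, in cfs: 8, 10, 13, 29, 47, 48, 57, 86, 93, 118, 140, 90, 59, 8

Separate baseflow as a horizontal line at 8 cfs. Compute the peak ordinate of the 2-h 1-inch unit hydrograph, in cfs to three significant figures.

Direct runoff: 0.0, 2.0, 5.0, 21.0, 39.0, 40.0, 49.0, 78.0, 85.0, 110.0, 132.0, 82.0, 51.0, 0.0 cfs; ΣQ_DR = 694.0 cfs, peak = 132.0 cfs.
Runoff depth d = ΣQ_DR·Δt / A = 694.0 × 7200 / (4.3 mi²) = 0.5002 in.
The 1-inch UH is the DRH scaled by (1 in)/d, so U_p = 132.0 × 1/0.5002 = 264 cfs.

U_p ≈ 264 cfs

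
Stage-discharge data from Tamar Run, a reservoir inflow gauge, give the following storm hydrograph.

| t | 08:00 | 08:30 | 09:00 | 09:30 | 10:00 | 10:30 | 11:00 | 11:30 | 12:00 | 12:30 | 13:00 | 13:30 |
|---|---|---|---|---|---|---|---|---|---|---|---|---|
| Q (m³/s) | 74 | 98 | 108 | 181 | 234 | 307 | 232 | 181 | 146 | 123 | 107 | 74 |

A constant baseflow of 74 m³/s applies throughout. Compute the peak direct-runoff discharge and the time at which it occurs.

Q_p = 233.0 m³/s at t = 10:30

Subtracting baseflow gives direct-runoff ordinates: 0.0, 24.0, 34.0, 107.0, 160.0, 233.0, 158.0, 107.0, 72.0, 49.0, 33.0, 0.0 m³/s.
The maximum is 233.0 m³/s, occurring at the reading for t = 10:30.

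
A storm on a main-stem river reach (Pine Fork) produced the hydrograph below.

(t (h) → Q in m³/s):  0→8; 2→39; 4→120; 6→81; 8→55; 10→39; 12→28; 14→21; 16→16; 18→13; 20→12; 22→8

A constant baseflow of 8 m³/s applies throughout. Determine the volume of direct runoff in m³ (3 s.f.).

V ≈ 2.48 × 10^6 m³

Direct-runoff ordinates (Q − Q_b): 0.0, 31.0, 112.0, 73.0, 47.0, 31.0, 20.0, 13.0, 8.0, 5.0, 4.0, 0.0 m³/s.
ΣQ_DR = 344.0 m³/s.
With Δt = 2 h = 7200 s, V = ΣQ_DR · Δt = 344.0 × 7200 = 2.48 × 10^6 m³.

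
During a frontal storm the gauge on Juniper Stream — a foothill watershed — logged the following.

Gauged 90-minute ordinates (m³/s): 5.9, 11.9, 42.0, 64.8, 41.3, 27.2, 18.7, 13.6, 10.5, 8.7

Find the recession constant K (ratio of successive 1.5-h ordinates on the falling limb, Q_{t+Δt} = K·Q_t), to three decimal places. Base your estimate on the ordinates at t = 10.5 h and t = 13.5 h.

Using the recession-limb readings at t = 10.5 h and t = 13.5 h: Q falls from 13.6 to 8.7 m³/s over 2 intervals.
K = (Q₂/Q₁)^(1/2) = (8.7/13.6)^(1/2) = 0.800.

K ≈ 0.800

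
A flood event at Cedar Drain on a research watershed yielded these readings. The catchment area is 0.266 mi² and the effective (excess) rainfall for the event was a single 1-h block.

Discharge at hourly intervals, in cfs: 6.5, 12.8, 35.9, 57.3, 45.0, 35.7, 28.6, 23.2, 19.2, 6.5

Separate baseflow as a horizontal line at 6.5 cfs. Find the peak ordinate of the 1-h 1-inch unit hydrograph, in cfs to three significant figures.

U_p ≈ 42.4 cfs

Direct runoff: 0.0, 6.3, 29.4, 50.8, 38.5, 29.2, 22.1, 16.7, 12.7, 0.0 cfs; ΣQ_DR = 205.7 cfs, peak = 50.8 cfs.
Runoff depth d = ΣQ_DR·Δt / A = 205.7 × 3600 / (0.266 mi²) = 1.198 in.
The 1-inch UH is the DRH scaled by (1 in)/d, so U_p = 50.8 × 1/1.198 = 42.4 cfs.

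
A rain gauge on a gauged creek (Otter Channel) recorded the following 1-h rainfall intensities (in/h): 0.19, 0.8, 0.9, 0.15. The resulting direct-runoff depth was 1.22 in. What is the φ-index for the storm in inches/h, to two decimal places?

Only the 2 blocks with intensity above φ contribute runoff: 0.8, 0.9 in/h.
Σ(I−φ)·Δt = d  ⇒  (0.8+0.9 − 2φ)·1 = 1.22
φ = (1.700 − 1.22/1) / 2 = 0.24 in/h.

φ ≈ 0.24 in/h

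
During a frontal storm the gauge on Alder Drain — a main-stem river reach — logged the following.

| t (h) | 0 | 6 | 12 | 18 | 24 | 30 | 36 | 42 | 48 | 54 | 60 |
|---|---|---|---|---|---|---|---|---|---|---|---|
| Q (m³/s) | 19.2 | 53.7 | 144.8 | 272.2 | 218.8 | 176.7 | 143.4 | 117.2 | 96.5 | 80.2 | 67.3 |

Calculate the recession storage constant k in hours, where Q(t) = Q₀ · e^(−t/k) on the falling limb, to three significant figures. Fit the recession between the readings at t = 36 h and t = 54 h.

k ≈ 31.0 h

On the falling limb, Q drops from 143.4 to 80.2 m³/s between t = 36 h and t = 54 h (Δt = 18 h).
k = −Δt / ln(Q₂/Q₁) = −18 / ln(80.2/143.4) = 31.0 h.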